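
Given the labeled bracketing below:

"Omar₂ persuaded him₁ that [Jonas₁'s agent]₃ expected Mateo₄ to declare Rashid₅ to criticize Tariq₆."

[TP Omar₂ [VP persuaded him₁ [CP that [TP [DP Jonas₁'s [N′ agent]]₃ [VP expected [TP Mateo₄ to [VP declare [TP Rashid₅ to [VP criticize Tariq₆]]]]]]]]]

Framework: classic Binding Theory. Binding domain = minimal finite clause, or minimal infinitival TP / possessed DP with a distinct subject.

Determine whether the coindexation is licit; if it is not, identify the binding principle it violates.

The two coindexed NPs are *him₁* and *Jonas₁*.
*Jonas₁* is an R-expression. Principle C requires it to be free everywhere.
*him₁* c-commands it and carries the same index.
The R-expression is bound → Principle C violation.

Principle C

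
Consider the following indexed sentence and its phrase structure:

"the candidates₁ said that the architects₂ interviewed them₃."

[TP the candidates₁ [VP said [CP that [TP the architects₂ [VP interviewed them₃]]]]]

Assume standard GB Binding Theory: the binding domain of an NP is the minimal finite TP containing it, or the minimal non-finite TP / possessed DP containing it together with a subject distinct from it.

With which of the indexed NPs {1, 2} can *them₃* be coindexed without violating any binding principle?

*them* is a pronoun, so Principle B applies: it must be free in its binding domain.
Binding domain of *them₃*: the embedded TP, whose subject is the architects₂.
*the candidates₁* c-commands the pronoun but from outside its binding domain, and is not c-commanded by it → coindexation permitted.
*the architects₂* c-commands the pronoun within its binding domain → coindexation would violate Principle B.

{1}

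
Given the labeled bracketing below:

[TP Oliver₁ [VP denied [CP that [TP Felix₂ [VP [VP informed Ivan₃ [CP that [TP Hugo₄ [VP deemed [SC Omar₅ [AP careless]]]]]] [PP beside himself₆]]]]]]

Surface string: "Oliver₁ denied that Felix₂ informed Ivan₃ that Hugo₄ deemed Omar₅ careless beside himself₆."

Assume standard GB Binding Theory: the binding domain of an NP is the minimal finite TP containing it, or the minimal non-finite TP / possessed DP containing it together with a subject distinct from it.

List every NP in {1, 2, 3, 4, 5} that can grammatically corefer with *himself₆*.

*himself* is an anaphor, so Principle A applies: it must be bound in its binding domain.
Binding domain of *himself₆*: the embedded TP, whose subject is Felix₂.
*Oliver₁* c-commands the anaphor but is outside its binding domain → cannot satisfy Principle A.
*Felix₂* c-commands the anaphor within its binding domain → licit binder.
*Ivan₃* does not c-command the anaphor → cannot bind it.
*Hugo₄* does not c-command the anaphor → cannot bind it.
*Omar₅* does not c-command the anaphor → cannot bind it.

{2}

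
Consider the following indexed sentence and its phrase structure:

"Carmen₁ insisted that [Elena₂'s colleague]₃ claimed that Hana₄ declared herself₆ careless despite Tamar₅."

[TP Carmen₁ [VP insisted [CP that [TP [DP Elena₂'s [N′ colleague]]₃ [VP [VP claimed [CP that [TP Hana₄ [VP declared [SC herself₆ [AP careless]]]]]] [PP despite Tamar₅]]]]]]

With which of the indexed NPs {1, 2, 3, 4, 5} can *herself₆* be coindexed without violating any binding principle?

*herself* is an anaphor, so Principle A applies: it must be bound in its binding domain.
Binding domain of *herself₆*: the embedded TP, whose subject is Hana₄.
*Carmen₁* c-commands the anaphor but is outside its binding domain → cannot satisfy Principle A.
*Elena₂* does not c-command the anaphor → cannot bind it.
*[Elena₂'s colleague]₃* c-commands the anaphor but is outside its binding domain → cannot satisfy Principle A.
*Hana₄* c-commands the anaphor within its binding domain → licit binder.
*Tamar₅* does not c-command the anaphor → cannot bind it.

{4}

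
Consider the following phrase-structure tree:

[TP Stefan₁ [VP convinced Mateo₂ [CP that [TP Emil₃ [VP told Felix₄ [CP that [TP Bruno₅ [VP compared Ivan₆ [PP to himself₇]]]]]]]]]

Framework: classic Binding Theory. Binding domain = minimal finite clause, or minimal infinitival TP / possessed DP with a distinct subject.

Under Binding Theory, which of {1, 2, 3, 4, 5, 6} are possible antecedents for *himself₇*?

*himself* is an anaphor, so Principle A applies: it must be bound in its binding domain.
Binding domain of *himself₇*: the embedded TP, whose subject is Bruno₅.
*Stefan₁* c-commands the anaphor but is outside its binding domain → cannot satisfy Principle A.
*Mateo₂* c-commands the anaphor but is outside its binding domain → cannot satisfy Principle A.
*Emil₃* c-commands the anaphor but is outside its binding domain → cannot satisfy Principle A.
*Felix₄* c-commands the anaphor but is outside its binding domain → cannot satisfy Principle A.
*Bruno₅* c-commands the anaphor within its binding domain → licit binder.
*Ivan₆* c-commands the anaphor within its binding domain → licit binder.

{5, 6}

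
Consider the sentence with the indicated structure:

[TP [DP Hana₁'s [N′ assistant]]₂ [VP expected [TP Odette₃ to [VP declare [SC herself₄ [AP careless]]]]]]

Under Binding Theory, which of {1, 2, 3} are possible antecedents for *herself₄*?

{3}

*herself* is an anaphor, so Principle A applies: it must be bound in its binding domain.
Binding domain of *herself₄*: the embedded TP, whose subject is Odette₃.
*Hana₁* does not c-command the anaphor → cannot bind it.
*[Hana₁'s assistant]₂* c-commands the anaphor but is outside its binding domain → cannot satisfy Principle A.
*Odette₃* c-commands the anaphor within its binding domain → licit binder.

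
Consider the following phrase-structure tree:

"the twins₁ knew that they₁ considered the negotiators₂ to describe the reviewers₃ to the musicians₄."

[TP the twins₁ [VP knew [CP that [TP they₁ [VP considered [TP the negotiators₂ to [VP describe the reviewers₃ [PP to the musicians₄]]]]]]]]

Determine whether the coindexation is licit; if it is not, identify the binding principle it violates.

grammatical

The two coindexed NPs are *the twins₁* and *they₁*.
*they₁* is a pronoun; nothing c-commands it within its binding domain (the embedded TP.), so Principle B holds trivially.
*the twins₁* is an R-expression; *they₁* does not c-command it, and no other NP shares its index, so Principle C is satisfied.
All principles are respected.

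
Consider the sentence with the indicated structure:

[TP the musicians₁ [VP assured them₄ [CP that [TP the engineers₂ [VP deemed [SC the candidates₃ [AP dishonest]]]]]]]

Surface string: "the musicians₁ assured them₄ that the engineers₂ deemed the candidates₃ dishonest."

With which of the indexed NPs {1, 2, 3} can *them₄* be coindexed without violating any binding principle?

*them* is a pronoun, so Principle B applies: it must be free in its binding domain.
Binding domain of *them₄*: the matrix TP, whose subject is the musicians₁.
*the musicians₁* c-commands the pronoun within its binding domain → coindexation would violate Principle B.
*the engineers₂*: the pronoun c-commands this R-expression → coindexation would violate Principle C on *the engineers₂*.
*the candidates₃*: the pronoun c-commands this R-expression → coindexation would violate Principle C on *the candidates₃*.

none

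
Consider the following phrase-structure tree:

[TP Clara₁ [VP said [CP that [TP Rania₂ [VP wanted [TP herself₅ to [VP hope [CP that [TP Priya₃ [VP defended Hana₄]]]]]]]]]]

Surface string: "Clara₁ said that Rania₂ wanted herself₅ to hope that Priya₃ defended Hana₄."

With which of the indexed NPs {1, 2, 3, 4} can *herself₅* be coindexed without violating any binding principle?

{2}

*herself* is an anaphor, so Principle A applies: it must be bound in its binding domain.
Binding domain of *herself₅*: the embedded TP, whose subject is Rania₂.
*Clara₁* c-commands the anaphor but is outside its binding domain → cannot satisfy Principle A.
*Rania₂* c-commands the anaphor within its binding domain → licit binder.
*Priya₃* does not c-command the anaphor → cannot bind it.
*Hana₄* does not c-command the anaphor → cannot bind it.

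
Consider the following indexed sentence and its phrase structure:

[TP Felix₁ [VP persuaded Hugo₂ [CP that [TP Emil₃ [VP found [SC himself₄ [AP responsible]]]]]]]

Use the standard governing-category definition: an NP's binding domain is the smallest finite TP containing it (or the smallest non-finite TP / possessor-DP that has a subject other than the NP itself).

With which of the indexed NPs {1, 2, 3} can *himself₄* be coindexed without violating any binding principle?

{3}

*himself* is an anaphor, so Principle A applies: it must be bound in its binding domain.
Binding domain of *himself₄*: the embedded TP, whose subject is Emil₃.
*Felix₁* c-commands the anaphor but is outside its binding domain → cannot satisfy Principle A.
*Hugo₂* c-commands the anaphor but is outside its binding domain → cannot satisfy Principle A.
*Emil₃* c-commands the anaphor within its binding domain → licit binder.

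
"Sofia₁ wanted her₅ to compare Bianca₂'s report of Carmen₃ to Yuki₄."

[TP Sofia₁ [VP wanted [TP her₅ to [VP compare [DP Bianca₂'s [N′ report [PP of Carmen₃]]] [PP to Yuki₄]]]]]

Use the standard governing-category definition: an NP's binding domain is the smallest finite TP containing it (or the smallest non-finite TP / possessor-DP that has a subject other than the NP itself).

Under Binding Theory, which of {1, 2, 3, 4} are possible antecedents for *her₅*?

none

*her* is a pronoun, so Principle B applies: it must be free in its binding domain.
Binding domain of *her₅*: the matrix TP, whose subject is Sofia₁.
*Sofia₁* c-commands the pronoun within its binding domain → coindexation would violate Principle B.
*Bianca₂*: the pronoun c-commands this R-expression → coindexation would violate Principle C on *Bianca₂*.
*Carmen₃*: the pronoun c-commands this R-expression → coindexation would violate Principle C on *Carmen₃*.
*Yuki₄*: the pronoun c-commands this R-expression → coindexation would violate Principle C on *Yuki₄*.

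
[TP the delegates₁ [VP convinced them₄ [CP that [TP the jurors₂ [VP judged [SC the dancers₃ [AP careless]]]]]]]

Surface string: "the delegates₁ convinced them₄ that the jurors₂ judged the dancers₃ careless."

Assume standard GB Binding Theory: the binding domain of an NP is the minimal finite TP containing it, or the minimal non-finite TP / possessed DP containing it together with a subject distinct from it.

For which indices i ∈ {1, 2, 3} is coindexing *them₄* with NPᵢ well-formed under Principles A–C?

*them* is a pronoun, so Principle B applies: it must be free in its binding domain.
Binding domain of *them₄*: the matrix TP, whose subject is the delegates₁.
*the delegates₁* c-commands the pronoun within its binding domain → coindexation would violate Principle B.
*the jurors₂*: the pronoun c-commands this R-expression → coindexation would violate Principle C on *the jurors₂*.
*the dancers₃*: the pronoun c-commands this R-expression → coindexation would violate Principle C on *the dancers₃*.

none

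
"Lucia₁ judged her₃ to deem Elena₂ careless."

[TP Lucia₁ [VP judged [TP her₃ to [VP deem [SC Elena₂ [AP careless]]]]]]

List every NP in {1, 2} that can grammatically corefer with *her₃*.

*her* is a pronoun, so Principle B applies: it must be free in its binding domain.
Binding domain of *her₃*: the matrix TP, whose subject is Lucia₁.
*Lucia₁* c-commands the pronoun within its binding domain → coindexation would violate Principle B.
*Elena₂*: the pronoun c-commands this R-expression → coindexation would violate Principle C on *Elena₂*.

none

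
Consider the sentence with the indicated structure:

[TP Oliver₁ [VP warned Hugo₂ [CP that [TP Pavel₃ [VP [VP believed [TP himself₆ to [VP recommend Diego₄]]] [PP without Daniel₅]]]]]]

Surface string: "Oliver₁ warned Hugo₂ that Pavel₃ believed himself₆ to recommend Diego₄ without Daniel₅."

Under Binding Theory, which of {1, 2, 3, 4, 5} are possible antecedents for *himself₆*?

*himself* is an anaphor, so Principle A applies: it must be bound in its binding domain.
Binding domain of *himself₆*: the embedded TP, whose subject is Pavel₃.
*Oliver₁* c-commands the anaphor but is outside its binding domain → cannot satisfy Principle A.
*Hugo₂* c-commands the anaphor but is outside its binding domain → cannot satisfy Principle A.
*Pavel₃* c-commands the anaphor within its binding domain → licit binder.
*Diego₄* does not c-command the anaphor → cannot bind it.
*Daniel₅* does not c-command the anaphor → cannot bind it.

{3}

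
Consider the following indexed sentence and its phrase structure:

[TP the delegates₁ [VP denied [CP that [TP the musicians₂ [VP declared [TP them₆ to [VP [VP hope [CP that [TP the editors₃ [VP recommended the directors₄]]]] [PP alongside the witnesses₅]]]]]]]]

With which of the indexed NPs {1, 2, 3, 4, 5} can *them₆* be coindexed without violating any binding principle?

{1}

*them* is a pronoun, so Principle B applies: it must be free in its binding domain.
Binding domain of *them₆*: the embedded TP, whose subject is the musicians₂.
*the delegates₁* c-commands the pronoun but from outside its binding domain, and is not c-commanded by it → coindexation permitted.
*the musicians₂* c-commands the pronoun within its binding domain → coindexation would violate Principle B.
*the editors₃*: the pronoun c-commands this R-expression → coindexation would violate Principle C on *the editors₃*.
*the directors₄*: the pronoun c-commands this R-expression → coindexation would violate Principle C on *the directors₄*.
*the witnesses₅*: the pronoun c-commands this R-expression → coindexation would violate Principle C on *the witnesses₅*.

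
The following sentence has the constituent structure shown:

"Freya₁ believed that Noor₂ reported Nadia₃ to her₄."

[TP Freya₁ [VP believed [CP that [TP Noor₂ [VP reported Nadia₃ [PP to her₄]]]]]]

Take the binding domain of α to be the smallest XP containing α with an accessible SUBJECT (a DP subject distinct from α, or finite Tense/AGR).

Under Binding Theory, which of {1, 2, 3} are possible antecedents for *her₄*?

*her* is a pronoun, so Principle B applies: it must be free in its binding domain.
Binding domain of *her₄*: the embedded TP, whose subject is Noor₂.
*Freya₁* c-commands the pronoun but from outside its binding domain, and is not c-commanded by it → coindexation permitted.
*Noor₂* c-commands the pronoun within its binding domain → coindexation would violate Principle B.
*Nadia₃* c-commands the pronoun within its binding domain → coindexation would violate Principle B.

{1}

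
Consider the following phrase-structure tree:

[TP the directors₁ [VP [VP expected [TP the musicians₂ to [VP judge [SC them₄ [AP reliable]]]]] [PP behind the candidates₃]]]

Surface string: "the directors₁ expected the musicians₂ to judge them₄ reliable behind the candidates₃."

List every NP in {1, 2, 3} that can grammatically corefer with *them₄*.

{1, 3}

*them* is a pronoun, so Principle B applies: it must be free in its binding domain.
Binding domain of *them₄*: the embedded TP, whose subject is the musicians₂.
*the directors₁* c-commands the pronoun but from outside its binding domain, and is not c-commanded by it → coindexation permitted.
*the musicians₂* c-commands the pronoun within its binding domain → coindexation would violate Principle B.
*the candidates₃* and the pronoun do not c-command one another → neither Principle B nor Principle C is at stake; coindexation permitted.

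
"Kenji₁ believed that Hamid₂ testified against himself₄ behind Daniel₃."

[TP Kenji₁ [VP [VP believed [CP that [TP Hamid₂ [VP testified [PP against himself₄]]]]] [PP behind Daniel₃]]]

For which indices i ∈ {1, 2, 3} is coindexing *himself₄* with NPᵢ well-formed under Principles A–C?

*himself* is an anaphor, so Principle A applies: it must be bound in its binding domain.
Binding domain of *himself₄*: the embedded TP, whose subject is Hamid₂.
*Kenji₁* c-commands the anaphor but is outside its binding domain → cannot satisfy Principle A.
*Hamid₂* c-commands the anaphor within its binding domain → licit binder.
*Daniel₃* does not c-command the anaphor → cannot bind it.

{2}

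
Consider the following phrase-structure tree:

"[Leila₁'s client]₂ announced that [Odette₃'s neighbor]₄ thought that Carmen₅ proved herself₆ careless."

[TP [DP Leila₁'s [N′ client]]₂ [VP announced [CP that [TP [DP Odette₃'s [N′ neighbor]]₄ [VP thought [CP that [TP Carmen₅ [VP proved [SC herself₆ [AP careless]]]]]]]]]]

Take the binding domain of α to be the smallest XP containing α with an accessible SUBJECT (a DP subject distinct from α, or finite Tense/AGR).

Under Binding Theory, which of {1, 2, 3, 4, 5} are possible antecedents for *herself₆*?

*herself* is an anaphor, so Principle A applies: it must be bound in its binding domain.
Binding domain of *herself₆*: the embedded TP, whose subject is Carmen₅.
*Leila₁* does not c-command the anaphor → cannot bind it.
*[Leila₁'s client]₂* c-commands the anaphor but is outside its binding domain → cannot satisfy Principle A.
*Odette₃* does not c-command the anaphor → cannot bind it.
*[Odette₃'s neighbor]₄* c-commands the anaphor but is outside its binding domain → cannot satisfy Principle A.
*Carmen₅* c-commands the anaphor within its binding domain → licit binder.

{5}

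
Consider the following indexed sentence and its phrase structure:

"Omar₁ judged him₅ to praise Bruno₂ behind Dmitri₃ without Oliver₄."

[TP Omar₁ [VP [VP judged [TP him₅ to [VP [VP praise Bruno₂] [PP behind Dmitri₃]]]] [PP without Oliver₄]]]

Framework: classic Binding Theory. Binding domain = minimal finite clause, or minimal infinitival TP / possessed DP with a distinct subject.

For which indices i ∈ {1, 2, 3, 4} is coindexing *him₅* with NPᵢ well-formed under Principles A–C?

{4}

*him* is a pronoun, so Principle B applies: it must be free in its binding domain.
Binding domain of *him₅*: the matrix TP, whose subject is Omar₁.
*Omar₁* c-commands the pronoun within its binding domain → coindexation would violate Principle B.
*Bruno₂*: the pronoun c-commands this R-expression → coindexation would violate Principle C on *Bruno₂*.
*Dmitri₃*: the pronoun c-commands this R-expression → coindexation would violate Principle C on *Dmitri₃*.
*Oliver₄* and the pronoun do not c-command one another → neither Principle B nor Principle C is at stake; coindexation permitted.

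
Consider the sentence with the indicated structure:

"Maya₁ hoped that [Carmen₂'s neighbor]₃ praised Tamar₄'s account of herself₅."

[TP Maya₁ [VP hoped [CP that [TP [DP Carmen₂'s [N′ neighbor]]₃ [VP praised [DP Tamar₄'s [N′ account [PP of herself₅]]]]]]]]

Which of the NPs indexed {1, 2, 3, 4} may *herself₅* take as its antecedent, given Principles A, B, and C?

{4}

*herself* is an anaphor, so Principle A applies: it must be bound in its binding domain.
Binding domain of *herself₅*: the possessed DP, whose subject is Tamar₄.
*Maya₁* c-commands the anaphor but is outside its binding domain → cannot satisfy Principle A.
*Carmen₂* does not c-command the anaphor → cannot bind it.
*[Carmen₂'s neighbor]₃* c-commands the anaphor but is outside its binding domain → cannot satisfy Principle A.
*Tamar₄* c-commands the anaphor within its binding domain → licit binder.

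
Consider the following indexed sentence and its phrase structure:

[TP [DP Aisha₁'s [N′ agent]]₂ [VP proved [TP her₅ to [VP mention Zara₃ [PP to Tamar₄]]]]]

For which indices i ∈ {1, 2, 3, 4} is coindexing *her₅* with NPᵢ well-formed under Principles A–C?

*her* is a pronoun, so Principle B applies: it must be free in its binding domain.
Binding domain of *her₅*: the matrix TP, whose subject is [Aisha₁'s agent]₂.
*Aisha₁* and the pronoun do not c-command one another → neither Principle B nor Principle C is at stake; coindexation permitted.
*[Aisha₁'s agent]₂* c-commands the pronoun within its binding domain → coindexation would violate Principle B.
*Zara₃*: the pronoun c-commands this R-expression → coindexation would violate Principle C on *Zara₃*.
*Tamar₄*: the pronoun c-commands this R-expression → coindexation would violate Principle C on *Tamar₄*.

{1}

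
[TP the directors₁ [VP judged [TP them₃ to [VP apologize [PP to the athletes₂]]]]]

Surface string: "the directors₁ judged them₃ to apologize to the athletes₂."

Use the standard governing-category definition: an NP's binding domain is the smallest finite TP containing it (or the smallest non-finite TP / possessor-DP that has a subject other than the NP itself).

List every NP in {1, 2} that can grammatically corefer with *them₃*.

*them* is a pronoun, so Principle B applies: it must be free in its binding domain.
Binding domain of *them₃*: the matrix TP, whose subject is the directors₁.
*the directors₁* c-commands the pronoun within its binding domain → coindexation would violate Principle B.
*the athletes₂*: the pronoun c-commands this R-expression → coindexation would violate Principle C on *the athletes₂*.

none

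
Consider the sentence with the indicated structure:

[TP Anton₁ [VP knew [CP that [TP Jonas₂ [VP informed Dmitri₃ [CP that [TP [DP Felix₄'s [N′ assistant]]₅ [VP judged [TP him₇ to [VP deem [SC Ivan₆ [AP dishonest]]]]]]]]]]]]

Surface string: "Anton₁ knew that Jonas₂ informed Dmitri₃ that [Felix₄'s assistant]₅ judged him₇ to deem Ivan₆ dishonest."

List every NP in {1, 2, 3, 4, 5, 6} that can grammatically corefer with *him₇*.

*him* is a pronoun, so Principle B applies: it must be free in its binding domain.
Binding domain of *him₇*: the embedded TP, whose subject is [Felix₄'s assistant]₅.
*Anton₁* c-commands the pronoun but from outside its binding domain, and is not c-commanded by it → coindexation permitted.
*Jonas₂* c-commands the pronoun but from outside its binding domain, and is not c-commanded by it → coindexation permitted.
*Dmitri₃* c-commands the pronoun but from outside its binding domain, and is not c-commanded by it → coindexation permitted.
*Felix₄* and the pronoun do not c-command one another → neither Principle B nor Principle C is at stake; coindexation permitted.
*[Felix₄'s assistant]₅* c-commands the pronoun within its binding domain → coindexation would violate Principle B.
*Ivan₆*: the pronoun c-commands this R-expression → coindexation would violate Principle C on *Ivan₆*.

{1, 2, 3, 4}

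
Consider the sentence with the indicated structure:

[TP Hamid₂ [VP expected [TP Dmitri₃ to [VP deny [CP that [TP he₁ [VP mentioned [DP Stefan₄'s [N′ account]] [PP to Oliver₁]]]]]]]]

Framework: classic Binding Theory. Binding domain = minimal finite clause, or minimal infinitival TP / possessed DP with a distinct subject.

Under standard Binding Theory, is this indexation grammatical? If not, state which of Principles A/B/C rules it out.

The two coindexed NPs are *he₁* and *Oliver₁*.
*Oliver₁* is an R-expression. Principle C requires it to be free everywhere.
*he₁* c-commands it and carries the same index.
The R-expression is bound → Principle C violation.

Principle C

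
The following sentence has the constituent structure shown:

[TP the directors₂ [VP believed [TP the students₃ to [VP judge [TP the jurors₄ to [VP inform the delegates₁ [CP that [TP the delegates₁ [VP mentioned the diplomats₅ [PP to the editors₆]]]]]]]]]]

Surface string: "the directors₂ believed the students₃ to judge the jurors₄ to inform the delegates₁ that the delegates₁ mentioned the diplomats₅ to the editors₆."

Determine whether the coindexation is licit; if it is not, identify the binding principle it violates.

The two coindexed NPs are *the delegates₁* (the lower occurrence) and *the delegates₁* (the higher occurrence).
*the delegates₁* (the lower occurrence) is an R-expression. Principle C requires it to be free everywhere.
*the delegates₁* (the higher occurrence) c-commands it and carries the same index.
The R-expression is bound → Principle C violation.

Principle C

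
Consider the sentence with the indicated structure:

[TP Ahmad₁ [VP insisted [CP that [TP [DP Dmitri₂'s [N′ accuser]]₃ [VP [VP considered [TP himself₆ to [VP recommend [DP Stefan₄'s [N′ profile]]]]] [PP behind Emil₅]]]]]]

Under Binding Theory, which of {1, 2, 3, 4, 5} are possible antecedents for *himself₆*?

*himself* is an anaphor, so Principle A applies: it must be bound in its binding domain.
Binding domain of *himself₆*: the embedded TP, whose subject is [Dmitri₂'s accuser]₃.
*Ahmad₁* c-commands the anaphor but is outside its binding domain → cannot satisfy Principle A.
*Dmitri₂* does not c-command the anaphor → cannot bind it.
*[Dmitri₂'s accuser]₃* c-commands the anaphor within its binding domain → licit binder.
*Stefan₄* does not c-command the anaphor → cannot bind it.
*Emil₅* does not c-command the anaphor → cannot bind it.

{3}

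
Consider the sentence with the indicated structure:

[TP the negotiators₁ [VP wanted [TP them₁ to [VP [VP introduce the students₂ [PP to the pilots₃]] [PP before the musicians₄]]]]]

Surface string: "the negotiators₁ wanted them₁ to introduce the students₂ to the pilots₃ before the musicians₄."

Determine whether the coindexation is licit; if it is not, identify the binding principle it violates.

Principle B

The two coindexed NPs are *the negotiators₁* and *them₁*.
*them₁* is a pronoun. Its binding domain is the matrix TP, whose subject is the negotiators₁.
*the negotiators₁* c-commands it within that domain and carries the same index.
The pronoun is locally bound → Principle B violation.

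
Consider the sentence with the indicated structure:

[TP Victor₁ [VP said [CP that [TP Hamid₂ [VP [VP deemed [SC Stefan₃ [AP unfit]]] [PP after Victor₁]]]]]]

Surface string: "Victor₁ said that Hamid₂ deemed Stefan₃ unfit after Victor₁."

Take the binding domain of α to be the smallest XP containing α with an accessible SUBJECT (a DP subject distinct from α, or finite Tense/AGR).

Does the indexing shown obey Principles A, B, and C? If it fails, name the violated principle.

The two coindexed NPs are *Victor₁* (the lower occurrence) and *Victor₁* (the higher occurrence).
*Victor₁* (the lower occurrence) is an R-expression. Principle C requires it to be free everywhere.
*Victor₁* (the higher occurrence) c-commands it and carries the same index.
The R-expression is bound → Principle C violation.

Principle C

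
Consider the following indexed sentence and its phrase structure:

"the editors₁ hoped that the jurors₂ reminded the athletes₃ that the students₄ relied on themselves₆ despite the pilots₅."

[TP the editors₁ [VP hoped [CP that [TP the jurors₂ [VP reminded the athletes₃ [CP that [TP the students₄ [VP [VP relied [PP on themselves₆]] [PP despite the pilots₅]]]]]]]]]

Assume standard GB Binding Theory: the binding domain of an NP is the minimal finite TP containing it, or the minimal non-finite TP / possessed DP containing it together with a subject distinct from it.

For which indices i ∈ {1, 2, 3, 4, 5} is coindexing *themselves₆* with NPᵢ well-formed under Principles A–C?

{4}

*themselves* is an anaphor, so Principle A applies: it must be bound in its binding domain.
Binding domain of *themselves₆*: the embedded TP, whose subject is the students₄.
*the editors₁* c-commands the anaphor but is outside its binding domain → cannot satisfy Principle A.
*the jurors₂* c-commands the anaphor but is outside its binding domain → cannot satisfy Principle A.
*the athletes₃* c-commands the anaphor but is outside its binding domain → cannot satisfy Principle A.
*the students₄* c-commands the anaphor within its binding domain → licit binder.
*the pilots₅* does not c-command the anaphor → cannot bind it.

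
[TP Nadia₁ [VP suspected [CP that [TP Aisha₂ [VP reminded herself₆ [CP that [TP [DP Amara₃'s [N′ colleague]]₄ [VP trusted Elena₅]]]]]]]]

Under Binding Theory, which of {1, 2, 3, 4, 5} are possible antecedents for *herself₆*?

*herself* is an anaphor, so Principle A applies: it must be bound in its binding domain.
Binding domain of *herself₆*: the embedded TP, whose subject is Aisha₂.
*Nadia₁* c-commands the anaphor but is outside its binding domain → cannot satisfy Principle A.
*Aisha₂* c-commands the anaphor within its binding domain → licit binder.
*Amara₃* does not c-command the anaphor → cannot bind it.
*[Amara₃'s colleague]₄* does not c-command the anaphor → cannot bind it.
*Elena₅* does not c-command the anaphor → cannot bind it.

{2}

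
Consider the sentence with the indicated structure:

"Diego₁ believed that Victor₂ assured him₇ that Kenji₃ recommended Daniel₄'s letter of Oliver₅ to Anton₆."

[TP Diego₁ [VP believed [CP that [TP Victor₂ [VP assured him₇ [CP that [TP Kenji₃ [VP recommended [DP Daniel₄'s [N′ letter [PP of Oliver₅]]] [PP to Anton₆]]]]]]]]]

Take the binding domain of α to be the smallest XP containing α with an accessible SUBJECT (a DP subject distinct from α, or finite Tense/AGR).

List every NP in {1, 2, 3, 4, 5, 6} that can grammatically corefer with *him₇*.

{1}

*him* is a pronoun, so Principle B applies: it must be free in its binding domain.
Binding domain of *him₇*: the embedded TP, whose subject is Victor₂.
*Diego₁* c-commands the pronoun but from outside its binding domain, and is not c-commanded by it → coindexation permitted.
*Victor₂* c-commands the pronoun within its binding domain → coindexation would violate Principle B.
*Kenji₃*: the pronoun c-commands this R-expression → coindexation would violate Principle C on *Kenji₃*.
*Daniel₄*: the pronoun c-commands this R-expression → coindexation would violate Principle C on *Daniel₄*.
*Oliver₅*: the pronoun c-commands this R-expression → coindexation would violate Principle C on *Oliver₅*.
*Anton₆*: the pronoun c-commands this R-expression → coindexation would violate Principle C on *Anton₆*.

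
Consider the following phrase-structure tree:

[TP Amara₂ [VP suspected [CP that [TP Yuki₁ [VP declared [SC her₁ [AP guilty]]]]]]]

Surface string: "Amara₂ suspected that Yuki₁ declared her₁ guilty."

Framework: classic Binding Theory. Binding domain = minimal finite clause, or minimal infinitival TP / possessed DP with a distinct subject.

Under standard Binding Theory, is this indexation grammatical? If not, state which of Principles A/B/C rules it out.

Principle B

The two coindexed NPs are *Yuki₁* and *her₁*.
*her₁* is a pronoun. Its binding domain is the embedded TP, whose subject is Yuki₁.
*Yuki₁* c-commands it within that domain and carries the same index.
The pronoun is locally bound → Principle B violation.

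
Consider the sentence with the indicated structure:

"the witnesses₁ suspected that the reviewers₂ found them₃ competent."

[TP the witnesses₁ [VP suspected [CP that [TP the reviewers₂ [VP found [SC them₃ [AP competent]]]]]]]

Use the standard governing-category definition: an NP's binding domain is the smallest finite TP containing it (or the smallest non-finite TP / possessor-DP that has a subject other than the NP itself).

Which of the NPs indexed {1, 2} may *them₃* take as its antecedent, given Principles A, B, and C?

{1}

*them* is a pronoun, so Principle B applies: it must be free in its binding domain.
Binding domain of *them₃*: the embedded TP, whose subject is the reviewers₂.
*the witnesses₁* c-commands the pronoun but from outside its binding domain, and is not c-commanded by it → coindexation permitted.
*the reviewers₂* c-commands the pronoun within its binding domain → coindexation would violate Principle B.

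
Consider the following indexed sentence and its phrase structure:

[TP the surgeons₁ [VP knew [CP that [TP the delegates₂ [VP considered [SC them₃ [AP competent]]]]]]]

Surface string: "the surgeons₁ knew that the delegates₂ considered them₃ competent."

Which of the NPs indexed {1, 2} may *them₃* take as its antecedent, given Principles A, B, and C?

{1}

*them* is a pronoun, so Principle B applies: it must be free in its binding domain.
Binding domain of *them₃*: the embedded TP, whose subject is the delegates₂.
*the surgeons₁* c-commands the pronoun but from outside its binding domain, and is not c-commanded by it → coindexation permitted.
*the delegates₂* c-commands the pronoun within its binding domain → coindexation would violate Principle B.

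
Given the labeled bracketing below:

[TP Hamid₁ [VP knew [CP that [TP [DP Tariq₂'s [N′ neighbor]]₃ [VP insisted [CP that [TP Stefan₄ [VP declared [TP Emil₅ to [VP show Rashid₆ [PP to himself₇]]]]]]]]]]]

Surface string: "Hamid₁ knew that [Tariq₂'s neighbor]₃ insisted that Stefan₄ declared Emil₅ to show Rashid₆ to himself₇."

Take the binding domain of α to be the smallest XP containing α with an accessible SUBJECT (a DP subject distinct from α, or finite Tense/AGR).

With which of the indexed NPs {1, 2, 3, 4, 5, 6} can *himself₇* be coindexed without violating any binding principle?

*himself* is an anaphor, so Principle A applies: it must be bound in its binding domain.
Binding domain of *himself₇*: the embedded TP, whose subject is Emil₅.
*Hamid₁* c-commands the anaphor but is outside its binding domain → cannot satisfy Principle A.
*Tariq₂* does not c-command the anaphor → cannot bind it.
*[Tariq₂'s neighbor]₃* c-commands the anaphor but is outside its binding domain → cannot satisfy Principle A.
*Stefan₄* c-commands the anaphor but is outside its binding domain → cannot satisfy Principle A.
*Emil₅* c-commands the anaphor within its binding domain → licit binder.
*Rashid₆* c-commands the anaphor within its binding domain → licit binder.

{5, 6}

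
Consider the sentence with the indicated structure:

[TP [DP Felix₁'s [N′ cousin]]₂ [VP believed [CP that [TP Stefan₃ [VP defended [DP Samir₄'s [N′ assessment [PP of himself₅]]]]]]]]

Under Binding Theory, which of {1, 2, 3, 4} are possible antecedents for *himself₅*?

*himself* is an anaphor, so Principle A applies: it must be bound in its binding domain.
Binding domain of *himself₅*: the possessed DP, whose subject is Samir₄.
*Felix₁* does not c-command the anaphor → cannot bind it.
*[Felix₁'s cousin]₂* c-commands the anaphor but is outside its binding domain → cannot satisfy Principle A.
*Stefan₃* c-commands the anaphor but is outside its binding domain → cannot satisfy Principle A.
*Samir₄* c-commands the anaphor within its binding domain → licit binder.

{4}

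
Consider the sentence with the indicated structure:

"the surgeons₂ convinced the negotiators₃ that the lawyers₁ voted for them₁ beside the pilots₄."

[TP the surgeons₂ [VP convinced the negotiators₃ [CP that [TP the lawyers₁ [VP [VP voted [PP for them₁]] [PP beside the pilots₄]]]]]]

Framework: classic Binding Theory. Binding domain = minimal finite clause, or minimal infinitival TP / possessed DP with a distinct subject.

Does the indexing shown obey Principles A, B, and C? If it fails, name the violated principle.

The two coindexed NPs are *the lawyers₁* and *them₁*.
*them₁* is a pronoun. Its binding domain is the embedded TP, whose subject is the lawyers₁.
*the lawyers₁* c-commands it within that domain and carries the same index.
The pronoun is locally bound → Principle B violation.

Principle B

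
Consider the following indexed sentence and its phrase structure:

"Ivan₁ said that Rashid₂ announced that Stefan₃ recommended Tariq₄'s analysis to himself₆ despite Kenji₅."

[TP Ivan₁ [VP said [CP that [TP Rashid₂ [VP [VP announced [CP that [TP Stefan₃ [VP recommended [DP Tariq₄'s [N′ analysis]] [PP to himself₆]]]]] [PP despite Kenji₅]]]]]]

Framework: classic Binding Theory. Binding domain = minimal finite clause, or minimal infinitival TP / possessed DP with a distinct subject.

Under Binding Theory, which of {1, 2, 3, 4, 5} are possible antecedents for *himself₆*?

*himself* is an anaphor, so Principle A applies: it must be bound in its binding domain.
Binding domain of *himself₆*: the embedded TP, whose subject is Stefan₃.
*Ivan₁* c-commands the anaphor but is outside its binding domain → cannot satisfy Principle A.
*Rashid₂* c-commands the anaphor but is outside its binding domain → cannot satisfy Principle A.
*Stefan₃* c-commands the anaphor within its binding domain → licit binder.
*Tariq₄* does not c-command the anaphor → cannot bind it.
*Kenji₅* does not c-command the anaphor → cannot bind it.

{3}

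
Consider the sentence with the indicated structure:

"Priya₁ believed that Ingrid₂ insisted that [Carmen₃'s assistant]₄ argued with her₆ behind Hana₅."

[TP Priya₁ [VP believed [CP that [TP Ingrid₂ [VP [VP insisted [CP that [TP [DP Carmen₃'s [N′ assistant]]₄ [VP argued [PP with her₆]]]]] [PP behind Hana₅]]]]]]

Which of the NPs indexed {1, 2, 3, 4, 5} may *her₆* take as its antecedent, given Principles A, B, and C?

{1, 2, 3, 5}

*her* is a pronoun, so Principle B applies: it must be free in its binding domain.
Binding domain of *her₆*: the embedded TP, whose subject is [Carmen₃'s assistant]₄.
*Priya₁* c-commands the pronoun but from outside its binding domain, and is not c-commanded by it → coindexation permitted.
*Ingrid₂* c-commands the pronoun but from outside its binding domain, and is not c-commanded by it → coindexation permitted.
*Carmen₃* and the pronoun do not c-command one another → neither Principle B nor Principle C is at stake; coindexation permitted.
*[Carmen₃'s assistant]₄* c-commands the pronoun within its binding domain → coindexation would violate Principle B.
*Hana₅* and the pronoun do not c-command one another → neither Principle B nor Principle C is at stake; coindexation permitted.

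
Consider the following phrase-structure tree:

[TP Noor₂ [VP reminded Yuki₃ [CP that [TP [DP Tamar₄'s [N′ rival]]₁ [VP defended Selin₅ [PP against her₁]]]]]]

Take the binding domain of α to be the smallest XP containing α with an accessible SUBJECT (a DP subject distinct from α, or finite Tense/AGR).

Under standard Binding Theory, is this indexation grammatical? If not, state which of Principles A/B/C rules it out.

The two coindexed NPs are *[Tamar₄'s rival]₁* and *her₁*.
*her₁* is a pronoun. Its binding domain is the embedded TP, whose subject is [Tamar₄'s rival]₁.
*[Tamar₄'s rival]₁* c-commands it within that domain and carries the same index.
The pronoun is locally bound → Principle B violation.

Principle B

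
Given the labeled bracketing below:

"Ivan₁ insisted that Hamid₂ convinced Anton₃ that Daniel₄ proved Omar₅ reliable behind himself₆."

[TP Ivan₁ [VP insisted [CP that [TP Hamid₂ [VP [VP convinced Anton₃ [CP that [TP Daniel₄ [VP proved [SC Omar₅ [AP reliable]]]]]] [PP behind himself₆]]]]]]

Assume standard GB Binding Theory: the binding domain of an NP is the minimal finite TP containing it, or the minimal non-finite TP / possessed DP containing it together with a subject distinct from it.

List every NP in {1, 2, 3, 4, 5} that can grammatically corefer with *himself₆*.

{2}

*himself* is an anaphor, so Principle A applies: it must be bound in its binding domain.
Binding domain of *himself₆*: the embedded TP, whose subject is Hamid₂.
*Ivan₁* c-commands the anaphor but is outside its binding domain → cannot satisfy Principle A.
*Hamid₂* c-commands the anaphor within its binding domain → licit binder.
*Anton₃* does not c-command the anaphor → cannot bind it.
*Daniel₄* does not c-command the anaphor → cannot bind it.
*Omar₅* does not c-command the anaphor → cannot bind it.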